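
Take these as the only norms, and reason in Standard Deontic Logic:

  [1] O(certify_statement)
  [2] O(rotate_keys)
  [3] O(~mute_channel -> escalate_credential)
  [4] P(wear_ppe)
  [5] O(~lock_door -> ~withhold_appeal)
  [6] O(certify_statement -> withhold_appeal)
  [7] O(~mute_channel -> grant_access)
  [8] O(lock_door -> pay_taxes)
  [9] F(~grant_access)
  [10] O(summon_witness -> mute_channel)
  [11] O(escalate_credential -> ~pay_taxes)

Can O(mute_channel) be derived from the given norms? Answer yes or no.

Premise 1 gives O(certify_statement).
Applying K to premise 6 (O(certify_statement -> withhold_appeal)) and O(certify_statement) yields O(withhold_appeal).
Premise 5 is O(~lock_door -> ~withhold_appeal); contrapositively O(withhold_appeal -> lock_door). Since O(withhold_appeal) holds, K gives O(lock_door).
From O(lock_door) and premise 8, O(lock_door -> pay_taxes), we obtain O(pay_taxes).
Premise 11 is O(escalate_credential -> ~pay_taxes); contrapositively O(pay_taxes -> ~escalate_credential). Since O(pay_taxes) holds, K gives O(~escalate_credential).
The contrapositive of premise 3 (O(~mute_channel -> escalate_credential)) is O(~escalate_credential -> mute_channel), and O(~escalate_credential) is already established, so O(mute_channel).
Premises 2, 4, 7, 9, 10 do not contribute to this derivation.
So O(mute_channel) follows.

Yes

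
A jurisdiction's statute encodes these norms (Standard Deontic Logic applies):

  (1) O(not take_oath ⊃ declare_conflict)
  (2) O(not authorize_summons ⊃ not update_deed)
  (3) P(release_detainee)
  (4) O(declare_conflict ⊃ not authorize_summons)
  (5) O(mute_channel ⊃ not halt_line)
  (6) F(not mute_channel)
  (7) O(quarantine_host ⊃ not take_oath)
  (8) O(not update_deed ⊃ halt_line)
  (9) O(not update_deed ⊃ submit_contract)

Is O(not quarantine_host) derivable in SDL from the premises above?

Premise 6, F(not mute_channel), is equivalent to O(mute_channel).
Premise 5 is O(mute_channel ⊃ not halt_line); since O(mute_channel), deontic closure gives O(not halt_line).
Premise 8, O(not update_deed ⊃ halt_line), contraposes to O(not halt_line ⊃ update_deed); with O(not halt_line) we get O(update_deed).
The contrapositive of premise 2 (O(not authorize_summons ⊃ not update_deed)) is O(update_deed ⊃ authorize_summons), and O(update_deed) is already established, so O(authorize_summons).
Premise 4, O(declare_conflict ⊃ not authorize_summons), contraposes to O(authorize_summons ⊃ not declare_conflict); with O(authorize_summons) we get O(not declare_conflict).
Premise 1 is O(not take_oath ⊃ declare_conflict); contrapositively O(not declare_conflict ⊃ take_oath). Since O(not declare_conflict) holds, K gives O(take_oath).
The contrapositive of premise 7 (O(quarantine_host ⊃ not take_oath)) is O(take_oath ⊃ not quarantine_host), and O(take_oath) is already established, so O(not quarantine_host).
Premises 3, 9 do not contribute to this derivation.
So O(not quarantine_host) follows.

Yes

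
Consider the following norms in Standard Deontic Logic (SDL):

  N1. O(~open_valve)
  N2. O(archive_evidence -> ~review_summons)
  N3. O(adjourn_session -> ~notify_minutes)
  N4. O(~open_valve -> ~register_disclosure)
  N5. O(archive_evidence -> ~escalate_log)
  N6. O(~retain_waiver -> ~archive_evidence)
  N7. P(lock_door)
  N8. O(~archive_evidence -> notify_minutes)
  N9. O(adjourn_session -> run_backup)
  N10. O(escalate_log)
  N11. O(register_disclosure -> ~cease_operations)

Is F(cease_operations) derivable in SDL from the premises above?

Premise 11 is O(register_disclosure -> ~cease_operations), but O(register_disclosure) is not derivable from the premises, so it does not yield O(~cease_operations).
No other premise forces O(~cease_operations). An ideal world satisfying every premise can still have cease_operations true, so F(cease_operations) is not derivable.

No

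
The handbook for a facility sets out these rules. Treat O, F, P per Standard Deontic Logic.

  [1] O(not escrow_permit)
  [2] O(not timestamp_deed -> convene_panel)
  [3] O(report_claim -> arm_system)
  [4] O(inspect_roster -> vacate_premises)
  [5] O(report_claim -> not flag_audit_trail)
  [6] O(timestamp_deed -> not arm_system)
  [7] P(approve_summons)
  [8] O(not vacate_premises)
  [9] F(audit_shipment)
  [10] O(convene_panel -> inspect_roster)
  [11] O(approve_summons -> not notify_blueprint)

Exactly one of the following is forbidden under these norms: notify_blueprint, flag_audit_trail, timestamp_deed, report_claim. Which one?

report_claim

From premise 8 we have O(not vacate_premises).
Premise 4 is O(inspect_roster -> vacate_premises); contrapositively O(not vacate_premises -> not inspect_roster). Since O(not vacate_premises) holds, K gives O(not inspect_roster).
Premise 10 is O(convene_panel -> inspect_roster); contrapositively O(not inspect_roster -> not convene_panel). Since O(not inspect_roster) holds, K gives O(not convene_panel).
The contrapositive of premise 2 (O(not timestamp_deed -> convene_panel)) is O(not convene_panel -> timestamp_deed), and O(not convene_panel) is already established, so O(timestamp_deed).
Premise 6 is O(timestamp_deed -> not arm_system); since O(timestamp_deed), deontic closure gives O(not arm_system).
The contrapositive of premise 3 (O(report_claim -> arm_system)) is O(not arm_system -> not report_claim), and O(not arm_system) is already established, so O(not report_claim).
So O(not report_claim) holds, i.e. report_claim is forbidden. None of the other listed options is forbidden under the premises.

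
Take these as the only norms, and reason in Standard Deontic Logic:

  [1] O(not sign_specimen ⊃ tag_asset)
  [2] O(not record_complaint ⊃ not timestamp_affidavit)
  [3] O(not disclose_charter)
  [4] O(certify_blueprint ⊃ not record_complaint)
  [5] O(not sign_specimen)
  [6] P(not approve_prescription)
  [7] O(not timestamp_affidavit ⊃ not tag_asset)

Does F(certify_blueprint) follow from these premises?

Yes

Premise 5 states O(not sign_specimen) outright.
With premise 1, O(not sign_specimen ⊃ tag_asset), the K-axiom yields O(tag_asset).
Premise 7 is O(not timestamp_affidavit ⊃ not tag_asset); contrapositively O(tag_asset ⊃ timestamp_affidavit). Since O(tag_asset) holds, K gives O(timestamp_affidavit).
Premise 2, O(not record_complaint ⊃ not timestamp_affidavit), contraposes to O(timestamp_affidavit ⊃ record_complaint); with O(timestamp_affidavit) we get O(record_complaint).
The contrapositive of premise 4 (O(certify_blueprint ⊃ not record_complaint)) is O(record_complaint ⊃ not certify_blueprint), and O(record_complaint) is already established, so O(not certify_blueprint).
Premises 3, 6 do not contribute to this derivation.
So O(not certify_blueprint) holds, i.e. F(certify_blueprint). The claim follows.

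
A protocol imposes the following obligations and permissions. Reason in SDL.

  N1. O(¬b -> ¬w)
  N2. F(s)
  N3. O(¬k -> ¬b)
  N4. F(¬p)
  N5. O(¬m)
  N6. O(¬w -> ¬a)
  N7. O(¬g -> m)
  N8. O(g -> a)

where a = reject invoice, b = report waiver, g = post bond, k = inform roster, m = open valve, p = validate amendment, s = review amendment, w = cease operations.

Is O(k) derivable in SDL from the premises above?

Yes

Premise 5 gives O(¬m).
Premise 7 is O(¬g -> m); contrapositively O(¬m -> g). Since O(¬m) holds, K gives O(g).
From O(g) and premise 8, O(g -> a), we obtain O(a).
Premise 6 is O(¬w -> ¬a); contrapositively O(a -> w). Since O(a) holds, K gives O(w).
Premise 1, O(¬b -> ¬w), contraposes to O(w -> b); with O(w) we get O(b).
Premise 3 is O(¬k -> ¬b); contrapositively O(b -> k). Since O(b) holds, K gives O(k).
Premises 2, 4 do not contribute to this derivation.
So O(k) follows.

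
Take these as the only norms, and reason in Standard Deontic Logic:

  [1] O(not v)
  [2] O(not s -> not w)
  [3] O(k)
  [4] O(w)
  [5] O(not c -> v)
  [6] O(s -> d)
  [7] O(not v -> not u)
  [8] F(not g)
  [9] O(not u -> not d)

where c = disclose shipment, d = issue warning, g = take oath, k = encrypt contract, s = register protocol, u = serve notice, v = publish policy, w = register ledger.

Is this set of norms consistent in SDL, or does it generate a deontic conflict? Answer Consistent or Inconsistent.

Premise 4 gives O(w).
The contrapositive of premise 2 (O(not s -> not w)) is O(w -> s), and O(w) is already established, so O(s).
Applying K to premise 6 (O(s -> d)) and O(s) yields O(d).
Premise 9 is O(not u -> not d); contrapositively O(d -> u). Since O(d) holds, K gives O(u).
Premise 7 is O(not v -> not u); contrapositively O(u -> v). Since O(u) holds, K gives O(v).
Yet premise 1 states O(not v).
We now have both O(v) and O(not v) — v is simultaneously obligatory and forbidden, violating the D-axiom.

Inconsistent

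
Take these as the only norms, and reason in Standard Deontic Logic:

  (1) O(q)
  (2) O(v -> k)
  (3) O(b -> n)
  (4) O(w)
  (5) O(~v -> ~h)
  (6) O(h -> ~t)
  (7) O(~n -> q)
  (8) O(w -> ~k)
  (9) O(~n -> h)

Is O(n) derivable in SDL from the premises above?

Premise 4 states O(w) outright.
Premise 8 is O(w -> ~k); since O(w), deontic closure gives O(~k).
Premise 2, O(v -> k), contraposes to O(~k -> ~v); with O(~k) we get O(~v).
Applying K to premise 5 (O(~v -> ~h)) and O(~v) yields O(~h).
The contrapositive of premise 9 (O(~n -> h)) is O(~h -> n), and O(~h) is already established, so O(n).
Premises 1, 3, 6, 7 do not contribute to this derivation.
So O(n) follows.

Yes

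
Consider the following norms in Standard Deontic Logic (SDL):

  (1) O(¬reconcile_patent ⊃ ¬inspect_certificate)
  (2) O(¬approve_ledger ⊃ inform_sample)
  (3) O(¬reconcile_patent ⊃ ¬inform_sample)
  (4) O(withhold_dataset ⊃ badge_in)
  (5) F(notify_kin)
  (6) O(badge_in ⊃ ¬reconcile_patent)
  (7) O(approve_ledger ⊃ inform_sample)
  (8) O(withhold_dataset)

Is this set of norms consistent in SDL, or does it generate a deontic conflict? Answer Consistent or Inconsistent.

Premises 7 and 2 are O(approve_ledger ⊃ inform_sample) and O(¬approve_ledger ⊃ inform_sample); every ideal world satisfies approve_ledger or ¬approve_ledger, so in either case inform_sample holds — hence O(inform_sample).
The contrapositive of premise 3 (O(¬reconcile_patent ⊃ ¬inform_sample)) is O(inform_sample ⊃ reconcile_patent), and O(inform_sample) is already established, so O(reconcile_patent).
Premise 6, O(badge_in ⊃ ¬reconcile_patent), contraposes to O(reconcile_patent ⊃ ¬badge_in); with O(reconcile_patent) we get O(¬badge_in).
The contrapositive of premise 4 (O(withhold_dataset ⊃ badge_in)) is O(¬badge_in ⊃ ¬withhold_dataset), and O(¬badge_in) is already established, so O(¬withhold_dataset).
Yet premise 8 states O(withhold_dataset).
We now have both O(¬withhold_dataset) and O(withhold_dataset) — withhold_dataset is simultaneously obligatory and forbidden, violating the D-axiom.

Inconsistent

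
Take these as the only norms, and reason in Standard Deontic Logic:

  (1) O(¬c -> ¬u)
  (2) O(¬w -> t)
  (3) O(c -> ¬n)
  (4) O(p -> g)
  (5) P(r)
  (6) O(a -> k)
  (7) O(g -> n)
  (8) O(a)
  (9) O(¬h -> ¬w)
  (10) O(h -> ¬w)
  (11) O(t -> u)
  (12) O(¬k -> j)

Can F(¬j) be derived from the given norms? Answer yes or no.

Premise 12 is O(¬k -> j), but O(¬k) is not derivable from the premises, so it does not yield O(j).
No other premise forces O(j). An ideal world satisfying every premise can still have ¬j true, so F(¬j) is not derivable.

No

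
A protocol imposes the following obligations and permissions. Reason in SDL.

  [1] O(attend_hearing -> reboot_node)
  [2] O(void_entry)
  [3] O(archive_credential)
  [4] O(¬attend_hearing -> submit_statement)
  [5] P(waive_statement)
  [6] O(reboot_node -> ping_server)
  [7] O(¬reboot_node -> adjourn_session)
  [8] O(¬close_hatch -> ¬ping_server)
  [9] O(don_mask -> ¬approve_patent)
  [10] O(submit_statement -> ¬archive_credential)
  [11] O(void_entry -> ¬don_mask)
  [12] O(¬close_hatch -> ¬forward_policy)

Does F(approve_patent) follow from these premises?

No

Premise 9 is O(don_mask -> ¬approve_patent), but O(don_mask) is not derivable from the premises, so it does not yield O(¬approve_patent).
No other premise forces O(¬approve_patent). An ideal world satisfying every premise can still have approve_patent true, so F(approve_patent) is not derivable.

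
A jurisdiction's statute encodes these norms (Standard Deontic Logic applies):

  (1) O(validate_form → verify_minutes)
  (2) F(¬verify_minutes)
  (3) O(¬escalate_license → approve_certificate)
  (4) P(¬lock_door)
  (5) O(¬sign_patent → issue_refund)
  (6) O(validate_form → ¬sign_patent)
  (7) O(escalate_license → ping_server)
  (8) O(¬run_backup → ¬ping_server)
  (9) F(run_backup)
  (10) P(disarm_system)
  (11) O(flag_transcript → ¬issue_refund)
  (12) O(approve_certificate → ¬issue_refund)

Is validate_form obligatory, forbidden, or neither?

Forbidden

F(run_backup) at premise 9 means O(¬run_backup).
Premise 8 is O(¬run_backup → ¬ping_server); since O(¬run_backup), deontic closure gives O(¬ping_server).
Premise 7 is O(escalate_license → ping_server); contrapositively O(¬ping_server → ¬escalate_license). Since O(¬ping_server) holds, K gives O(¬escalate_license).
With premise 3, O(¬escalate_license → approve_certificate), the K-axiom yields O(approve_certificate).
Applying K to premise 12 (O(approve_certificate → ¬issue_refund)) and O(approve_certificate) yields O(¬issue_refund).
Premise 5 is O(¬sign_patent → issue_refund); contrapositively O(¬issue_refund → sign_patent). Since O(¬issue_refund) holds, K gives O(sign_patent).
Premise 6 is O(validate_form → ¬sign_patent); contrapositively O(sign_patent → ¬validate_form). Since O(sign_patent) holds, K gives O(¬validate_form).
Premises 1, 2, 4, 10, 11 do not contribute to this derivation.
Thus O(¬validate_form), which is F(validate_form): validate_form is forbidden.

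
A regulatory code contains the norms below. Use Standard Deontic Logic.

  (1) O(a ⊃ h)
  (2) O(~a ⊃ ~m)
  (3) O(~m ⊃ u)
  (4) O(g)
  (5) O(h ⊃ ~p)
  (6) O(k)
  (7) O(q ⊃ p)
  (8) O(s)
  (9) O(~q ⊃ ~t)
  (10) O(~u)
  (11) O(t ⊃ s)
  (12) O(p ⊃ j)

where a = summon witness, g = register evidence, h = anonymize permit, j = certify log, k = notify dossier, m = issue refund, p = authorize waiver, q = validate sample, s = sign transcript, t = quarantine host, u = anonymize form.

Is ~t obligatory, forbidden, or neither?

Obligatory

From premise 10 we have O(~u).
The contrapositive of premise 3 (O(~m ⊃ u)) is O(~u ⊃ m), and O(~u) is already established, so O(m).
Premise 2, O(~a ⊃ ~m), contraposes to O(m ⊃ a); with O(m) we get O(a).
Applying K to premise 1 (O(a ⊃ h)) and O(a) yields O(h).
Applying K to premise 5 (O(h ⊃ ~p)) and O(h) yields O(~p).
Premise 7, O(q ⊃ p), contraposes to O(~p ⊃ ~q); with O(~p) we get O(~q).
Applying K to premise 9 (O(~q ⊃ ~t)) and O(~q) yields O(~t).
Premises 4, 6, 8, 11, 12 do not contribute to this derivation.
Hence ~t is obligatory.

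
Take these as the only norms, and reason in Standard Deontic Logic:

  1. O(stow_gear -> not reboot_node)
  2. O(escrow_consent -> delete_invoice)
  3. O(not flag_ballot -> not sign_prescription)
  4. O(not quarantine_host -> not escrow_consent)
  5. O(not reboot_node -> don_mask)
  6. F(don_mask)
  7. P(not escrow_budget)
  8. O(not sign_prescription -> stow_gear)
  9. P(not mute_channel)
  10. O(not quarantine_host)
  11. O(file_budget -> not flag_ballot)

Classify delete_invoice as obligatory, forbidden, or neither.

Neither

Premise 2 is O(escrow_consent -> delete_invoice), but O(escrow_consent) is not derivable from the premises, so it does not yield O(delete_invoice).
No premise or chain of K-axiom applications forces O(delete_invoice), and none forces O(not delete_invoice). So delete_invoice is neither obligatory nor forbidden under these norms.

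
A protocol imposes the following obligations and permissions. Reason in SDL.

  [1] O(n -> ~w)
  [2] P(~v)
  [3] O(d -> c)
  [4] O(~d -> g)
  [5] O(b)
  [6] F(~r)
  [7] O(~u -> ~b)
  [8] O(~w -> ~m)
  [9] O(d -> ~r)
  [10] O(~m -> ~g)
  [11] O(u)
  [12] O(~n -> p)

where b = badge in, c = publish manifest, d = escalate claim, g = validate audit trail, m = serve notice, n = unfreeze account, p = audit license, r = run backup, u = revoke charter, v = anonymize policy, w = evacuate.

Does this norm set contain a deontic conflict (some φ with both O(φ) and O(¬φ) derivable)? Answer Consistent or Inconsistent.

Consistent

Premise 7 is O(~u -> ~b), but O(~u) is not derivable from the premises, so it does not yield O(~b).
So O(~b) is not derivable, and the apparent clash with O(b) does not arise.
A world satisfying every obligation exists (e.g. b=true, c=false, d=false, g=true, m=true, n=false, p=true, r=true, u=true, v=false, w=true); no atom is both obligatory and forbidden, so the set is consistent.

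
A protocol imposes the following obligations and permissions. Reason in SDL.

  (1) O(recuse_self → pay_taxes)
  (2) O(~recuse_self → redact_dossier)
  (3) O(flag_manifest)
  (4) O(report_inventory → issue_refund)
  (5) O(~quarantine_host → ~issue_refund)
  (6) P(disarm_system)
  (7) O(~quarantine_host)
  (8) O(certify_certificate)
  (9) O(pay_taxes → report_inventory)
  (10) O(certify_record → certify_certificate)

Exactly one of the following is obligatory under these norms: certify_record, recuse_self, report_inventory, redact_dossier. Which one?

redact_dossier

Premise 7 states O(~quarantine_host) outright.
Premise 5 is O(~quarantine_host → ~issue_refund); since O(~quarantine_host), deontic closure gives O(~issue_refund).
Premise 4 is O(report_inventory → issue_refund); contrapositively O(~issue_refund → ~report_inventory). Since O(~issue_refund) holds, K gives O(~report_inventory).
The contrapositive of premise 9 (O(pay_taxes → report_inventory)) is O(~report_inventory → ~pay_taxes), and O(~report_inventory) is already established, so O(~pay_taxes).
Premise 1 is O(recuse_self → pay_taxes); contrapositively O(~pay_taxes → ~recuse_self). Since O(~pay_taxes) holds, K gives O(~recuse_self).
From O(~recuse_self) and premise 2, O(~recuse_self → redact_dossier), we obtain O(redact_dossier).
So O(redact_dossier) holds — redact_dossier is obligatory. None of the other listed options is made obligatory by any chain of premises.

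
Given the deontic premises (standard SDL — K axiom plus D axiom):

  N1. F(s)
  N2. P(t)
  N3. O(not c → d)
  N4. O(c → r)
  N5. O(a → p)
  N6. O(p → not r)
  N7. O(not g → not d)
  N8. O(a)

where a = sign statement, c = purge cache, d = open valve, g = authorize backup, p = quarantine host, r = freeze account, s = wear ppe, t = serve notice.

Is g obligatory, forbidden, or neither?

Premise 8 states O(a) outright.
With premise 5, O(a → p), the K-axiom yields O(p).
Applying K to premise 6 (O(p → not r)) and O(p) yields O(not r).
Premise 4 is O(c → r); contrapositively O(not r → not c). Since O(not r) holds, K gives O(not c).
Premise 3 is O(not c → d); since O(not c), deontic closure gives O(d).
Premise 7 is O(not g → not d); contrapositively O(d → g). Since O(d) holds, K gives O(g).
Premises 1, 2 do not contribute to this derivation.
Hence g is obligatory.

Obligatory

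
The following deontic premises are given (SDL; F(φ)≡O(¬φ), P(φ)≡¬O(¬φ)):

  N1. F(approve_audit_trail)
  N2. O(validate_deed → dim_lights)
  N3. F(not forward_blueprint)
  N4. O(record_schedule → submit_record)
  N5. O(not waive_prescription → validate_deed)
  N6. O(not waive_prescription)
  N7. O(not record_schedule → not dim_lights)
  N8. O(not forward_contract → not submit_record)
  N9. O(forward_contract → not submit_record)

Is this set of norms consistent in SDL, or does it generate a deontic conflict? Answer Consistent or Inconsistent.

Inconsistent

Premises 8 and 9 are O(not forward_contract → not submit_record) and O(forward_contract → not submit_record); every ideal world satisfies not forward_contract or forward_contract, so in either case not submit_record holds — hence O(not submit_record).
The contrapositive of premise 4 (O(record_schedule → submit_record)) is O(not submit_record → not record_schedule), and O(not submit_record) is already established, so O(not record_schedule).
From O(not record_schedule) and premise 7, O(not record_schedule → not dim_lights), we obtain O(not dim_lights).
The contrapositive of premise 2 (O(validate_deed → dim_lights)) is O(not dim_lights → not validate_deed), and O(not dim_lights) is already established, so O(not validate_deed).
The contrapositive of premise 5 (O(not waive_prescription → validate_deed)) is O(not validate_deed → waive_prescription), and O(not validate_deed) is already established, so O(waive_prescription).
However, premise 6 gives O(not waive_prescription).
We now have both O(waive_prescription) and O(not waive_prescription) — waive_prescription is simultaneously obligatory and forbidden, violating the D-axiom.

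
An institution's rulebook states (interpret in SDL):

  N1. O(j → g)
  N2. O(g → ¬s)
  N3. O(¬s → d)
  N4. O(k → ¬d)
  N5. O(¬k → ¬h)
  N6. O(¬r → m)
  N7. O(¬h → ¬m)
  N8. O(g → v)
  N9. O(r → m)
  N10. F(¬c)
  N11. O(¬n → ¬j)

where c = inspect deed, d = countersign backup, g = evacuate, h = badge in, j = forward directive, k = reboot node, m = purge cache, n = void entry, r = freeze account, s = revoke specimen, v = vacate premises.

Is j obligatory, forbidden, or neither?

Premises 9 and 6 are O(r → m) and O(¬r → m); every ideal world satisfies r or ¬r, so in either case m holds — hence O(m).
Premise 7 is O(¬h → ¬m); contrapositively O(m → h). Since O(m) holds, K gives O(h).
Premise 5, O(¬k → ¬h), contraposes to O(h → k); with O(h) we get O(k).
Premise 4 is O(k → ¬d); since O(k), deontic closure gives O(¬d).
Premise 3, O(¬s → d), contraposes to O(¬d → s); with O(¬d) we get O(s).
The contrapositive of premise 2 (O(g → ¬s)) is O(s → ¬g), and O(s) is already established, so O(¬g).
Premise 1 is O(j → g); contrapositively O(¬g → ¬j). Since O(¬g) holds, K gives O(¬j).
Premises 8, 10, 11 do not contribute to this derivation.
Thus O(¬j), which is F(j): j is forbidden.

Forbidden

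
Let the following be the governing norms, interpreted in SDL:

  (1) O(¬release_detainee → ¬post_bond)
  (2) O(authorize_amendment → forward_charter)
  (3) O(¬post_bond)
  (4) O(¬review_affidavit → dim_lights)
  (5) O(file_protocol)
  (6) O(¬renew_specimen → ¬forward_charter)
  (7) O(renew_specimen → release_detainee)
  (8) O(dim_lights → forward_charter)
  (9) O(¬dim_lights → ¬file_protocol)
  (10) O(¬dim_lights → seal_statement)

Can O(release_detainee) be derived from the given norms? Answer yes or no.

Premise 5 gives O(file_protocol).
Premise 9, O(¬dim_lights → ¬file_protocol), contraposes to O(file_protocol → dim_lights); with O(file_protocol) we get O(dim_lights).
From O(dim_lights) and premise 8, O(dim_lights → forward_charter), we obtain O(forward_charter).
Premise 6, O(¬renew_specimen → ¬forward_charter), contraposes to O(forward_charter → renew_specimen); with O(forward_charter) we get O(renew_specimen).
With premise 7, O(renew_specimen → release_detainee), the K-axiom yields O(release_detainee).
Premises 1, 2, 3, 4, 10 do not contribute to this derivation.
So O(release_detainee) follows.

Yes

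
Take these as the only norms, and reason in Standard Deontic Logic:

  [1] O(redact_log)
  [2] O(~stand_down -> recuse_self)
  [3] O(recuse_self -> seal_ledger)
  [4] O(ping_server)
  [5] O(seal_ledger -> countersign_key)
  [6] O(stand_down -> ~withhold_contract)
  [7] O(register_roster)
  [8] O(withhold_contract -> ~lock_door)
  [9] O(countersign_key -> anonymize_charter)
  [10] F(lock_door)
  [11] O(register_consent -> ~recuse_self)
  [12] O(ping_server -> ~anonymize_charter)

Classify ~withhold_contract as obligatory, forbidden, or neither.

Premise 4 states O(ping_server) outright.
With premise 12, O(ping_server -> ~anonymize_charter), the K-axiom yields O(~anonymize_charter).
The contrapositive of premise 9 (O(countersign_key -> anonymize_charter)) is O(~anonymize_charter -> ~countersign_key), and O(~anonymize_charter) is already established, so O(~countersign_key).
Premise 5 is O(seal_ledger -> countersign_key); contrapositively O(~countersign_key -> ~seal_ledger). Since O(~countersign_key) holds, K gives O(~seal_ledger).
Premise 3, O(recuse_self -> seal_ledger), contraposes to O(~seal_ledger -> ~recuse_self); with O(~seal_ledger) we get O(~recuse_self).
Premise 2 is O(~stand_down -> recuse_self); contrapositively O(~recuse_self -> stand_down). Since O(~recuse_self) holds, K gives O(stand_down).
With premise 6, O(stand_down -> ~withhold_contract), the K-axiom yields O(~withhold_contract).
Premises 1, 7, 8, 10, 11 do not contribute to this derivation.
Hence ~withhold_contract is obligatory.

Obligatory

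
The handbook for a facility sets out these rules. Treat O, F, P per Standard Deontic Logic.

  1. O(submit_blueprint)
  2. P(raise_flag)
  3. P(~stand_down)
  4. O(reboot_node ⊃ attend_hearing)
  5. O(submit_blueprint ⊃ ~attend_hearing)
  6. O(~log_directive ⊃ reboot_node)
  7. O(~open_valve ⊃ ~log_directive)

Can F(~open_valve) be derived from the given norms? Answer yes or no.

From premise 1 we have O(submit_blueprint).
Premise 5 is O(submit_blueprint ⊃ ~attend_hearing); since O(submit_blueprint), deontic closure gives O(~attend_hearing).
The contrapositive of premise 4 (O(reboot_node ⊃ attend_hearing)) is O(~attend_hearing ⊃ ~reboot_node), and O(~attend_hearing) is already established, so O(~reboot_node).
Premise 6, O(~log_directive ⊃ reboot_node), contraposes to O(~reboot_node ⊃ log_directive); with O(~reboot_node) we get O(log_directive).
The contrapositive of premise 7 (O(~open_valve ⊃ ~log_directive)) is O(log_directive ⊃ open_valve), and O(log_directive) is already established, so O(open_valve).
Premises 2, 3 do not contribute to this derivation.
So O(open_valve) holds, i.e. F(~open_valve). The claim follows.

Yes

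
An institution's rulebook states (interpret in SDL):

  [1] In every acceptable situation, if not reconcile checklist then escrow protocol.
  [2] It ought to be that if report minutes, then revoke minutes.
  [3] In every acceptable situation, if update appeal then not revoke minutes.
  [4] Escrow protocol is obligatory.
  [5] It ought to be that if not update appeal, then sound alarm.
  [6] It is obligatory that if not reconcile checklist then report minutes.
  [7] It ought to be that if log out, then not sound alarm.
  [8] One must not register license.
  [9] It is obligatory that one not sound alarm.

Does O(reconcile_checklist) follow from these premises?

Premise 9 states O(¬sound_alarm) outright.
Premise 5, O(¬update_appeal → sound_alarm), contraposes to O(¬sound_alarm → update_appeal); with O(¬sound_alarm) we get O(update_appeal).
From O(update_appeal) and premise 3, O(update_appeal → ¬revoke_minutes), we obtain O(¬revoke_minutes).
Premise 2 is O(report_minutes → revoke_minutes); contrapositively O(¬revoke_minutes → ¬report_minutes). Since O(¬revoke_minutes) holds, K gives O(¬report_minutes).
Premise 6 is O(¬reconcile_checklist → report_minutes); contrapositively O(¬report_minutes → reconcile_checklist). Since O(¬report_minutes) holds, K gives O(reconcile_checklist).
Premises 1, 4, 7, 8 do not contribute to this derivation.
So O(reconcile_checklist) follows.

Yes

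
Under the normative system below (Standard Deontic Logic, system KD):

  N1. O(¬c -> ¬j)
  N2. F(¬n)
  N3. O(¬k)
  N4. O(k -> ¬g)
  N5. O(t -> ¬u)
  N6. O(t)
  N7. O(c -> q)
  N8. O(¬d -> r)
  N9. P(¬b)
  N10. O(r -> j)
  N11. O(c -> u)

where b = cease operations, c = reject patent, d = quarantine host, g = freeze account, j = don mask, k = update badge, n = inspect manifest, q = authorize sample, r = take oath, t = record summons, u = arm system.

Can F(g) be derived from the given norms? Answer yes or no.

Premise 4 is O(k -> ¬g), but O(k) is not derivable from the premises, so it does not yield O(¬g).
No other premise forces O(¬g). An ideal world satisfying every premise can still have g true, so F(g) is not derivable.

No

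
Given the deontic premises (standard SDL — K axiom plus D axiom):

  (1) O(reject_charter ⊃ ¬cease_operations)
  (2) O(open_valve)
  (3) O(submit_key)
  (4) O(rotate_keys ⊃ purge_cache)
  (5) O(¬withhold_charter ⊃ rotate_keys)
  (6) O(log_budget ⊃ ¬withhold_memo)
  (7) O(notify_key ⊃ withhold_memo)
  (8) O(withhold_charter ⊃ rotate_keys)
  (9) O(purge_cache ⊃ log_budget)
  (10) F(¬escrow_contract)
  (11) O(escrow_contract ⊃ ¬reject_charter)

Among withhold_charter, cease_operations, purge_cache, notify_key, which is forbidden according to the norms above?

Premises 8 and 5 are O(withhold_charter ⊃ rotate_keys) and O(¬withhold_charter ⊃ rotate_keys); every ideal world satisfies withhold_charter or ¬withhold_charter, so in either case rotate_keys holds — hence O(rotate_keys).
Applying K to premise 4 (O(rotate_keys ⊃ purge_cache)) and O(rotate_keys) yields O(purge_cache).
Premise 9 is O(purge_cache ⊃ log_budget); since O(purge_cache), deontic closure gives O(log_budget).
Premise 6 is O(log_budget ⊃ ¬withhold_memo); since O(log_budget), deontic closure gives O(¬withhold_memo).
The contrapositive of premise 7 (O(notify_key ⊃ withhold_memo)) is O(¬withhold_memo ⊃ ¬notify_key), and O(¬withhold_memo) is already established, so O(¬notify_key).
So O(¬notify_key) holds, i.e. notify_key is forbidden. None of the other listed options is forbidden under the premises.

notify_key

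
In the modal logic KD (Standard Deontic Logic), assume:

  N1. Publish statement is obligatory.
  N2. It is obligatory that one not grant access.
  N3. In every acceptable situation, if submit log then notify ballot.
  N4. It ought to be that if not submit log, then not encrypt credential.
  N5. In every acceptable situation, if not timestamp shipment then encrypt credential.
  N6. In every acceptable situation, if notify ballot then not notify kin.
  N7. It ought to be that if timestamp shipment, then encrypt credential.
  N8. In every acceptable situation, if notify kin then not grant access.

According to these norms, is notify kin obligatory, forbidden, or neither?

Forbidden

By case analysis on timestamp_shipment: premise 7 gives O(timestamp_shipment → encrypt_credential) and premise 5 gives O(¬timestamp_shipment → encrypt_credential), so O(encrypt_credential) either way.
The contrapositive of premise 4 (O(¬submit_log → ¬encrypt_credential)) is O(encrypt_credential → submit_log), and O(encrypt_credential) is already established, so O(submit_log).
From O(submit_log) and premise 3, O(submit_log → notify_ballot), we obtain O(notify_ballot).
Premise 6 is O(notify_ballot → ¬notify_kin); since O(notify_ballot), deontic closure gives O(¬notify_kin).
Premises 1, 2, 8 do not contribute to this derivation.
Thus O(¬notify_kin), which is F(notify_kin): notify_kin is forbidden.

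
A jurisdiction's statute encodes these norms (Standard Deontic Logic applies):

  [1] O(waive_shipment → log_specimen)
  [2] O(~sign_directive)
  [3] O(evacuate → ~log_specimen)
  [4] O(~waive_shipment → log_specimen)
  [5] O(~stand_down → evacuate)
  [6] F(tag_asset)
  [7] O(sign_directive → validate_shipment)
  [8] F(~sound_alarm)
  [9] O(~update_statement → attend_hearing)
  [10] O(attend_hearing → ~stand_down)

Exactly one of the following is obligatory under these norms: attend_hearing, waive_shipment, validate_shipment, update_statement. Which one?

update_statement

Premises 4 and 1 cover both cases: O(~waive_shipment → log_specimen) and O(waive_shipment → log_specimen). Since ~waive_shipment ∨ waive_shipment is a tautology, O(log_specimen) follows.
The contrapositive of premise 3 (O(evacuate → ~log_specimen)) is O(log_specimen → ~evacuate), and O(log_specimen) is already established, so O(~evacuate).
Premise 5, O(~stand_down → evacuate), contraposes to O(~evacuate → stand_down); with O(~evacuate) we get O(stand_down).
Premise 10, O(attend_hearing → ~stand_down), contraposes to O(stand_down → ~attend_hearing); with O(stand_down) we get O(~attend_hearing).
The contrapositive of premise 9 (O(~update_statement → attend_hearing)) is O(~attend_hearing → update_statement), and O(~attend_hearing) is already established, so O(update_statement).
So O(update_statement) holds — update_statement is obligatory. None of the other listed options is made obligatory by any chain of premises.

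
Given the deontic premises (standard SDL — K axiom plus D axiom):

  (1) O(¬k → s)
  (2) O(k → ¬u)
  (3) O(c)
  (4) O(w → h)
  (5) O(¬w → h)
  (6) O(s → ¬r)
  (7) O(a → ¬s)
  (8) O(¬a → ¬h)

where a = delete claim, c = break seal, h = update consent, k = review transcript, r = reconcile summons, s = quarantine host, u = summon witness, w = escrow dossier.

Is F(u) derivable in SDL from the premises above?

By case analysis on w: premise 4 gives O(w → h) and premise 5 gives O(¬w → h), so O(h) either way.
The contrapositive of premise 8 (O(¬a → ¬h)) is O(h → a), and O(h) is already established, so O(a).
Applying K to premise 7 (O(a → ¬s)) and O(a) yields O(¬s).
Premise 1 is O(¬k → s); contrapositively O(¬s → k). Since O(¬s) holds, K gives O(k).
From O(k) and premise 2, O(k → ¬u), we obtain O(¬u).
Premises 3, 6 do not contribute to this derivation.
So O(¬u) holds, i.e. F(u). The claim follows.

Yes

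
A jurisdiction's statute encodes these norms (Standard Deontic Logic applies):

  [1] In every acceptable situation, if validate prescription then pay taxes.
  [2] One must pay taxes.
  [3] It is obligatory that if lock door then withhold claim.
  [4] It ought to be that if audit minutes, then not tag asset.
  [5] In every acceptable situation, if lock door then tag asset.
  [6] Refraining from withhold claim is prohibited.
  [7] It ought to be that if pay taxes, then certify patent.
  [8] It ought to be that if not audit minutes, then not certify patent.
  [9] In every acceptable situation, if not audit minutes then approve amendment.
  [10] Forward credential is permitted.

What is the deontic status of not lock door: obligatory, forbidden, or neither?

Obligatory

Premise 2 states O(pay_taxes) outright.
With premise 7, O(pay_taxes → certify_patent), the K-axiom yields O(certify_patent).
Premise 8 is O(¬audit_minutes → ¬certify_patent); contrapositively O(certify_patent → audit_minutes). Since O(certify_patent) holds, K gives O(audit_minutes).
Applying K to premise 4 (O(audit_minutes → ¬tag_asset)) and O(audit_minutes) yields O(¬tag_asset).
Premise 5, O(lock_door → tag_asset), contraposes to O(¬tag_asset → ¬lock_door); with O(¬tag_asset) we get O(¬lock_door).
Premises 1, 3, 6, 9, 10 do not contribute to this derivation.
Hence ¬lock_door is obligatory.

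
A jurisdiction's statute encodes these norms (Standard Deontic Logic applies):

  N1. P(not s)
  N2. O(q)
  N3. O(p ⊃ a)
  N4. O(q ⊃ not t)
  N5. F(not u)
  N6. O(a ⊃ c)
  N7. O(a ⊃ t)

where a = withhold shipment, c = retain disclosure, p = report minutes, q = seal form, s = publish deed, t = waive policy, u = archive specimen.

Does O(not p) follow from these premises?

Yes

Premise 2 states O(q) outright.
With premise 4, O(q ⊃ not t), the K-axiom yields O(not t).
Premise 7 is O(a ⊃ t); contrapositively O(not t ⊃ not a). Since O(not t) holds, K gives O(not a).
Premise 3 is O(p ⊃ a); contrapositively O(not a ⊃ not p). Since O(not a) holds, K gives O(not p).
Premises 1, 5, 6 do not contribute to this derivation.
So O(not p) follows.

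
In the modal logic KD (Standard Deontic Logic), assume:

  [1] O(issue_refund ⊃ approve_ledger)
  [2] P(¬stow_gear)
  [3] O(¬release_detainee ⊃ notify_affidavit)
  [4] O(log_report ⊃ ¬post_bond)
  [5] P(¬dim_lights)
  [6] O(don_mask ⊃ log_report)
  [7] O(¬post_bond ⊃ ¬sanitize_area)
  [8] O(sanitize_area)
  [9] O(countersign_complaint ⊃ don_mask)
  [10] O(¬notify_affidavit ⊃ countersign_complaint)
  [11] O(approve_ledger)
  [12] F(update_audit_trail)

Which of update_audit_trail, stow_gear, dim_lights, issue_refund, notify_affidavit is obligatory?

Premise 8 states O(sanitize_area) outright.
The contrapositive of premise 7 (O(¬post_bond ⊃ ¬sanitize_area)) is O(sanitize_area ⊃ post_bond), and O(sanitize_area) is already established, so O(post_bond).
Premise 4, O(log_report ⊃ ¬post_bond), contraposes to O(post_bond ⊃ ¬log_report); with O(post_bond) we get O(¬log_report).
Premise 6 is O(don_mask ⊃ log_report); contrapositively O(¬log_report ⊃ ¬don_mask). Since O(¬log_report) holds, K gives O(¬don_mask).
Premise 9, O(countersign_complaint ⊃ don_mask), contraposes to O(¬don_mask ⊃ ¬countersign_complaint); with O(¬don_mask) we get O(¬countersign_complaint).
Premise 10, O(¬notify_affidavit ⊃ countersign_complaint), contraposes to O(¬countersign_complaint ⊃ notify_affidavit); with O(¬countersign_complaint) we get O(notify_affidavit).
So O(notify_affidavit) holds — notify_affidavit is obligatory. None of the other listed options is made obligatory by any chain of premises.

notify_affidavit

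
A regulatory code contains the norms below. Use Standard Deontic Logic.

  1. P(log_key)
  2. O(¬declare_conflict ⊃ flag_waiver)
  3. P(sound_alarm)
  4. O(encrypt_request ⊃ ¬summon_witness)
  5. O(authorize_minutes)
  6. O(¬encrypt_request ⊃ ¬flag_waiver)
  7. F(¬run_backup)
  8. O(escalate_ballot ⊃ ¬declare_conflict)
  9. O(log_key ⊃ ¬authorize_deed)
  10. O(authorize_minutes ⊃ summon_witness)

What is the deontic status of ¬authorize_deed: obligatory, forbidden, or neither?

Premise 9 is O(log_key ⊃ ¬authorize_deed), but O(log_key) is not derivable from the premises (the permission P(log_key) asserts only ¬O(¬log_key), not O(log_key)), so it does not yield O(¬authorize_deed).
No premise or chain of K-axiom applications forces O(¬authorize_deed), and none forces O(authorize_deed). So ¬authorize_deed is neither obligatory nor forbidden under these norms.

Neither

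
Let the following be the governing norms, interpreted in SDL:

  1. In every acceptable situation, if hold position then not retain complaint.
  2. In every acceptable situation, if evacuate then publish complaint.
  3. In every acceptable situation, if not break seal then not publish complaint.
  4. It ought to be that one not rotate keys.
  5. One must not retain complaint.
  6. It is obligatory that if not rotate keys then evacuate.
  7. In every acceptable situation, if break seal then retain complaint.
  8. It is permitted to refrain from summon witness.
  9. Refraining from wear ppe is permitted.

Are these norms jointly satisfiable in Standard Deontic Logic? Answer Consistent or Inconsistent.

Premise 5, F(retain_complaint), is equivalent to O(¬retain_complaint).
The contrapositive of premise 7 (O(break_seal → retain_complaint)) is O(¬retain_complaint → ¬break_seal), and O(¬retain_complaint) is already established, so O(¬break_seal).
From O(¬break_seal) and premise 3, O(¬break_seal → ¬publish_complaint), we obtain O(¬publish_complaint).
The contrapositive of premise 2 (O(evacuate → publish_complaint)) is O(¬publish_complaint → ¬evacuate), and O(¬publish_complaint) is already established, so O(¬evacuate).
The contrapositive of premise 6 (O(¬rotate_keys → evacuate)) is O(¬evacuate → rotate_keys), and O(¬evacuate) is already established, so O(rotate_keys).
Yet premise 4 states O(¬rotate_keys).
We now have both O(rotate_keys) and O(¬rotate_keys) — rotate_keys is simultaneously obligatory and forbidden, violating the D-axiom.

Inconsistent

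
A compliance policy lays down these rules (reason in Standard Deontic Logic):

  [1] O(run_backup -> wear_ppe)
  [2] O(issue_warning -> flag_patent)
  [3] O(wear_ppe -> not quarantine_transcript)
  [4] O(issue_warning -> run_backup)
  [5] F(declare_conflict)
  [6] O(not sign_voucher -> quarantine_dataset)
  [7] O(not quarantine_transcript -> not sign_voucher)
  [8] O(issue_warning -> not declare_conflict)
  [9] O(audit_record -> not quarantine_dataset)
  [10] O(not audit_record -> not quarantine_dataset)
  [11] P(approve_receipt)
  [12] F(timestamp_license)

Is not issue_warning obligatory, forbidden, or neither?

By case analysis on not audit_record: premise 10 gives O(not audit_record -> not quarantine_dataset) and premise 9 gives O(audit_record -> not quarantine_dataset), so O(not quarantine_dataset) either way.
The contrapositive of premise 6 (O(not sign_voucher -> quarantine_dataset)) is O(not quarantine_dataset -> sign_voucher), and O(not quarantine_dataset) is already established, so O(sign_voucher).
Premise 7, O(not quarantine_transcript -> not sign_voucher), contraposes to O(sign_voucher -> quarantine_transcript); with O(sign_voucher) we get O(quarantine_transcript).
Premise 3, O(wear_ppe -> not quarantine_transcript), contraposes to O(quarantine_transcript -> not wear_ppe); with O(quarantine_transcript) we get O(not wear_ppe).
Premise 1 is O(run_backup -> wear_ppe); contrapositively O(not wear_ppe -> not run_backup). Since O(not wear_ppe) holds, K gives O(not run_backup).
Premise 4 is O(issue_warning -> run_backup); contrapositively O(not run_backup -> not issue_warning). Since O(not run_backup) holds, K gives O(not issue_warning).
Premises 2, 5, 8, 11, 12 do not contribute to this derivation.
Hence not issue_warning is obligatory.

Obligatory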